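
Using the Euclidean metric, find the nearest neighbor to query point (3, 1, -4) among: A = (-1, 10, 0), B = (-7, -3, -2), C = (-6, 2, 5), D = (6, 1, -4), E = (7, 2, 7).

Distances: d(A) ≈ 10.6301, d(B) ≈ 10.9545, d(C) ≈ 12.7671, d(D) = 3, d(E) ≈ 11.7473. Nearest: D = (6, 1, -4) with distance 3.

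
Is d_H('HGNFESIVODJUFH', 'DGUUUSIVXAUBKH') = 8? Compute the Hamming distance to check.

Differing positions: 1, 3, 4, 5, 9, 10, 11, 12, 13. Hamming distance = 9, so the claim that d_H = 8 is false.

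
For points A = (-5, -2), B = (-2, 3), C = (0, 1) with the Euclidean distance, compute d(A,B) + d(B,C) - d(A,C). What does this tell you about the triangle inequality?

d(A,B) = √(3² + 5²) = √34 ≈ 5.831, d(B,C) = √(2² + 2²) = √8 ≈ 2.8284, d(A,C) = √(5² + 3²) = √34 ≈ 5.831.
d(A,B) + d(B,C) - d(A,C) = 5.831 + 2.8284 - 5.831 = 8.6594 - 5.831 = 2.8284 (to 4 decimal places). This is ≥ 0, so the triangle inequality holds for these points.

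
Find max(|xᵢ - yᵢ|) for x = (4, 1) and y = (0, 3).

max(|x_i - y_i|) = max(|4 - 0|, |1 - 3|) = max(4, 2) = 4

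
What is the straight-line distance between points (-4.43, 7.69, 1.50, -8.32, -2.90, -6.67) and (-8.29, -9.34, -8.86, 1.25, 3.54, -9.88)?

√(Σ(x_i - y_i)²) = √((-4.43 - (-8.29))² + (7.69 - (-9.34))² + (1.5 - (-8.86))² + (-8.32 - 1.25)² + (-2.9 - 3.54)² + (-6.67 - (-9.88))²)
= √(3.86² + 17.03² + 10.36² + (-9.57)² + (-6.44)² + 3.21²) = √(14.8996 + 290.0209 + 107.3296 + 91.5849 + 41.4736 + 10.3041) = √555.6127 ≈ 23.5714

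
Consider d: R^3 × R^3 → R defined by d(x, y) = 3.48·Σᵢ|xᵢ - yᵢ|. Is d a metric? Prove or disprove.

Yes. The L1 (Manhattan) norm induces a metric on R^3, and multiplying a metric by a positive constant 3.48 > 0 preserves all four axioms: non-negativity (3.48·||x-y|| ≥ 0), identity (3.48·||x-y|| = 0 ⟺ ||x-y|| = 0 ⟺ x = y), symmetry (||x-y|| = ||y-x||), and the triangle inequality (3.48·||x-z|| ≤ 3.48·||x-y|| + 3.48·||y-z||). So d is a metric.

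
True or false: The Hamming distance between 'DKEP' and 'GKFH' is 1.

Differing positions: 1, 3, 4. Hamming distance = 3, so the claim that d_H = 1 is false.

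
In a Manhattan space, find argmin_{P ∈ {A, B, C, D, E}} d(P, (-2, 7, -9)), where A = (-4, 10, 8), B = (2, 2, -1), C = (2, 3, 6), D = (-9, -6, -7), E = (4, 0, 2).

Distances: d(A) = 22, d(B) = 17, d(C) = 23, d(D) = 22, d(E) = 24. Nearest: B = (2, 2, -1) with distance 17.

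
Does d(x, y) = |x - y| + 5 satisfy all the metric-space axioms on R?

No. d fails identity of indiscernibles (specifically d(x,x) = 0): d(-1, -1) = |-1 - (-1)| + 5 = 0 + 5 = 5 ≠ 0.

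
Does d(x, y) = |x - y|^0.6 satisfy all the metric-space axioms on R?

Yes. With 0 < p = 0.6 ≤ 1, d(x,y) = |x-y|^0.6 is a metric on R. Non-negativity and symmetry are immediate; |x-y|^0.6 = 0 ⟺ |x-y| = 0 ⟺ x = y. For the triangle inequality, the function t ↦ t^0.6 is subadditive on [0,∞) when p ≤ 1, so |x-z|^0.6 ≤ (|x-y| + |y-z|)^0.6 ≤ |x-y|^0.6 + |y-z|^0.6.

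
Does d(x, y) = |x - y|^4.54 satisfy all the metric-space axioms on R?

No. d(x,y) = |x-y|^4.54 fails the triangle inequality since p = 4.54 > 1. Counterexample: x = 3, y = 5, z = 9. d(x,z) = |3 - 9|^4.54 = 6^4.54 ≈ 3410.4107, but d(x,y) + d(y,z) = 2^4.54 + 4^4.54 ≈ 23.2636 + 541.1932 = 564.4568. Since 3410.4107 > 564.4568, the triangle inequality is violated.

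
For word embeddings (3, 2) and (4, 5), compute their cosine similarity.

With u = (3, 2), v = (4, 5):
u·v = 3·4 + 2·5 = 12 + 10 = 22.
|u| = √(3² + 2²) = √13, |v| = √(4² + 5²) = √41, so |u||v| = √(13·41) = √533.
cos θ = (u·v)/(|u||v|) = 22/√533 ≈ 0.9529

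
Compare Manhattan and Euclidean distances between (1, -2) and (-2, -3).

L1 = |1 - (-2)| + |-2 - (-3)| = 3 + 1 = 4
L2 = √(3² + 1²) = √10 ≈ 3.1623
L1 ≥ L2 always (equality iff movement is along one axis); L1 > L2 here.
Ratio L1/L2 = 4/√10 ≈ 1.2649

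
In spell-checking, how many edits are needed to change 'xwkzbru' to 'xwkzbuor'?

Let D[i][j] be the edit distance between the first i characters of 'xwkzbru' and the first j characters of 'xwkzbuor', with D[i][0] = i, D[0][j] = j, and D[i][j] = D[i-1][j-1] if the characters match, else 1 + min(D[i-1][j], D[i][j-1], D[i-1][j-1]). Filling the table (rows: prefixes of 'xwkzbru', columns: prefixes of 'xwkzbuor'):
     ε  x  w  k  z  b  u  o  r
  ε  0  1  2  3  4  5  6  7  8
  x  1  0  1  2  3  4  5  6  7
  w  2  1  0  1  2  3  4  5  6
  k  3  2  1  0  1  2  3  4  5
  z  4  3  2  1  0  1  2  3  4
  b  5  4  3  2  1  0  1  2  3
  r  6  5  4  3  2  1  1  2  2
  u  7  6  5  4  3  2  1  2  3
The bottom-right entry gives D[7][8] = 3, so no sequence of fewer than 3 edits works. Backtracking through the table gives one optimal edit sequence (3 edits):
  xwkzbru → xwkzburu (ins u @6)
  xwkzburu → xwkzbuou (sub r→o @7)
  xwkzbuou → xwkzbuor (sub u→r @8)
Edit distance = 3.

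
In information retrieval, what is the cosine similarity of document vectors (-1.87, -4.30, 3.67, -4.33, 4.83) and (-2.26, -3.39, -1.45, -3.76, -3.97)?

With u = (-1.87, -4.30, 3.67, -4.33, 4.83), v = (-2.26, -3.39, -1.45, -3.76, -3.97):
u·v = (-1.87)·(-2.26) + (-4.3)·(-3.39) + 3.67·(-1.45) + (-4.33)·(-3.76) + 4.83·(-3.97) = 4.2262 + 14.577 + (-5.3215) + 16.2808 + (-19.1751) = 10.5874.
|u| = √((-1.87)² + (-4.3)² + 3.67² + (-4.33)² + 4.83²) = √(3.4969 + 18.49 + 13.4689 + 18.7489 + 23.3289) = √77.5336, |v| = √((-2.26)² + (-3.39)² + (-1.45)² + (-3.76)² + (-3.97)²) = √(5.1076 + 11.4921 + 2.1025 + 14.1376 + 15.7609) = √48.6007.
cos θ = (u·v)/(|u||v|) = 10.5874/(√77.5336·√48.6007) ≈ 0.1725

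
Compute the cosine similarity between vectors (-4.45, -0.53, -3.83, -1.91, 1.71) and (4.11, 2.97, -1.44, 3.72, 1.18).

With u = (-4.45, -0.53, -3.83, -1.91, 1.71), v = (4.11, 2.97, -1.44, 3.72, 1.18):
u·v = (-4.45)·4.11 + (-0.53)·2.97 + (-3.83)·(-1.44) + (-1.91)·3.72 + 1.71·1.18 = (-18.2895) + (-1.5741) + 5.5152 + (-7.1052) + 2.0178 = -19.4358.
|u| = √((-4.45)² + (-0.53)² + (-3.83)² + (-1.91)² + 1.71²) = √(19.8025 + 0.2809 + 14.6689 + 3.6481 + 2.9241) = √41.3245, |v| = √(4.11² + 2.97² + (-1.44)² + 3.72² + 1.18²) = √(16.8921 + 8.8209 + 2.0736 + 13.8384 + 1.3924) = √43.0174.
cos θ = (u·v)/(|u||v|) = -19.4358/(√41.3245·√43.0174) ≈ -0.461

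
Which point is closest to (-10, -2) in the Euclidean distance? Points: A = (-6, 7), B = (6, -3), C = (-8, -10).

Distances: d(A) ≈ 9.8489, d(B) ≈ 16.0312, d(C) ≈ 8.2462. Nearest: C = (-8, -10) with distance 8.2462.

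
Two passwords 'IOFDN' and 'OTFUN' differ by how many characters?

Differing positions: 1, 2, 4. Hamming distance = 3.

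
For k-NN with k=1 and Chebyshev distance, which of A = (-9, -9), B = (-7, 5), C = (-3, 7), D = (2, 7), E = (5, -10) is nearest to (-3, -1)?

Distances: d(A) = 8, d(B) = 6, d(C) = 8, d(D) = 8, d(E) = 9. Nearest: B = (-7, 5) with distance 6.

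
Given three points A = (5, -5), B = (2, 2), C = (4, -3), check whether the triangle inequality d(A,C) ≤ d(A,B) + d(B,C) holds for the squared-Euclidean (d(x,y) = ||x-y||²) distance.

d(A,B) = 3² + 7² = 58, d(B,C) = 2² + 5² = 29, d(A,C) = 1² + 2² = 5.
d(A,C) = 5 ≤ 58 + 29 = 87. Triangle inequality is satisfied.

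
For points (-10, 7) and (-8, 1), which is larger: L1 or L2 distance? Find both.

L1 = |-10 - (-8)| + |7 - 1| = 2 + 6 = 8
L2 = √(2² + 6²) = √40 ≈ 6.3246
L1 ≥ L2 always (equality iff movement is along one axis); L1 > L2 here.
Ratio L1/L2 = 8/√40 ≈ 1.2649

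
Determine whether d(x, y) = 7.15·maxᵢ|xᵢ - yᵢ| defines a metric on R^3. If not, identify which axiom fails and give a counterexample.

Yes. The L∞ (Chebyshev) norm induces a metric on R^3, and multiplying a metric by a positive constant 7.15 > 0 preserves all four axioms: non-negativity (7.15·||x-y|| ≥ 0), identity (7.15·||x-y|| = 0 ⟺ ||x-y|| = 0 ⟺ x = y), symmetry (||x-y|| = ||y-x||), and the triangle inequality (7.15·||x-z|| ≤ 7.15·||x-y|| + 7.15·||y-z||). So d is a metric.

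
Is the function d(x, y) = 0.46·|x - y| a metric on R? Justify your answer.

Yes. Since |x - y| is a metric on R and 0.46 > 0, the positive scalar multiple 0.46·|x - y| is also a metric: scaling by a positive constant preserves non-negativity, identity (d=0 ⟺ |x-y|=0 ⟺ x=y), symmetry, and the triangle inequality.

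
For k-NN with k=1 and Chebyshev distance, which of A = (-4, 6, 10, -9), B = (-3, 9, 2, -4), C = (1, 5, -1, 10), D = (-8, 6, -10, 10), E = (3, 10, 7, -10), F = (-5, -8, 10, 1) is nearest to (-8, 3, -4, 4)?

Distances: d(A) = 14, d(B) = 8, d(C) = 9, d(D) = 6, d(E) = 14, d(F) = 14. Nearest: D = (-8, 6, -10, 10) with distance 6.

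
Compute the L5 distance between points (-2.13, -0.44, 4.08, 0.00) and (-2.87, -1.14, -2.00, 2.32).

(Σ|x_i - y_i|^5)^(1/5) = (|-2.13 - (-2.87)|^5 + |-0.44 - (-1.14)|^5 + |4.08 - (-2)|^5 + |0 - 2.32|^5)^(1/5)
= (0.74^5 + 0.7^5 + 6.08^5 + 2.32^5)^(1/5) ≈ (0.2219 + 0.1681 + 8308.4096 + 67.2109)^(1/5) = (8376.0105)^(1/5) ≈ 6.0899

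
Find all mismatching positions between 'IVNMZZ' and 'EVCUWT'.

Differing positions: 1, 3, 4, 5, 6. Hamming distance = 5.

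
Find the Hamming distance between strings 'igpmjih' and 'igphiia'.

Differing positions: 4, 5, 7. Hamming distance = 3.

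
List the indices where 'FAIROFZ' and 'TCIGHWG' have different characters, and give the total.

Differing positions: 1, 2, 4, 5, 6, 7. Hamming distance = 6.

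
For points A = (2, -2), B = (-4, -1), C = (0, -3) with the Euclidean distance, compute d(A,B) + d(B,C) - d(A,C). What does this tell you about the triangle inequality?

d(A,B) = √(6² + 1²) = √37 ≈ 6.0828, d(B,C) = √(4² + 2²) = √20 ≈ 4.4721, d(A,C) = √(2² + 1²) = √5 ≈ 2.2361.
d(A,B) + d(B,C) - d(A,C) = 6.0828 + 4.4721 - 2.2361 = 10.5549 - 2.2361 = 8.3188 (to 4 decimal places). This is ≥ 0, so the triangle inequality holds for these points.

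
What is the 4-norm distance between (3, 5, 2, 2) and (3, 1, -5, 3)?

(Σ|x_i - y_i|^4)^(1/4) = (|3 - 3|^4 + |5 - 1|^4 + |2 - (-5)|^4 + |2 - 3|^4)^(1/4)
= (0^4 + 4^4 + 7^4 + 1^4)^(1/4) = (0 + 256 + 2401 + 1)^(1/4) = (2658)^(1/4) ≈ 7.1802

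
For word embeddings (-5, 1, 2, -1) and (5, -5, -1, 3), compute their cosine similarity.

With u = (-5, 1, 2, -1), v = (5, -5, -1, 3):
u·v = (-5)·5 + 1·(-5) + 2·(-1) + (-1)·3 = (-25) + (-5) + (-2) + (-3) = -35.
|u| = √((-5)² + 1² + 2² + (-1)²) = √31, |v| = √(5² + (-5)² + (-1)² + 3²) = √60, so |u||v| = √(31·60) = √1860.
cos θ = (u·v)/(|u||v|) = -35/√1860 ≈ -0.8115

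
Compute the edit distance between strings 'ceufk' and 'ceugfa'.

Let D[i][j] be the edit distance between the first i characters of 'ceufk' and the first j characters of 'ceugfa', with D[i][0] = i, D[0][j] = j, and D[i][j] = D[i-1][j-1] if the characters match, else 1 + min(D[i-1][j], D[i][j-1], D[i-1][j-1]). Filling the table (rows: prefixes of 'ceufk', columns: prefixes of 'ceugfa'):
     ε  c  e  u  g  f  a
  ε  0  1  2  3  4  5  6
  c  1  0  1  2  3  4  5
  e  2  1  0  1  2  3  4
  u  3  2  1  0  1  2  3
  f  4  3  2  1  1  1  2
  k  5  4  3  2  2  2  2
The bottom-right entry gives D[5][6] = 2, so no sequence of fewer than 2 edits works. Backtracking through the table gives one optimal edit sequence (2 edits):
  ceufk → ceugfk (ins g @4)
  ceugfk → ceugfa (sub k→a @6)
Edit distance = 2.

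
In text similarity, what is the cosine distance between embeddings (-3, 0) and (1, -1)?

With u = (-3, 0), v = (1, -1):
u·v = (-3)·1 + 0·(-1) = (-3) + 0 = -3.
|u| = √((-3)² + 0²) = √9, |v| = √(1² + (-1)²) = √2, so |u||v| = √(9·2) = √18.
cos θ = (u·v)/(|u||v|) = -3/√18 ≈ -0.7071
Cosine distance = 1 - cos θ ≈ 1 - (-0.7071) = 1.7071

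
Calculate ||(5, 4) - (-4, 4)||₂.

√(Σ(x_i - y_i)²) = √((5 - (-4))² + (4 - 4)²)
= √(9² + 0²) = √(81 + 0) = √81 = 9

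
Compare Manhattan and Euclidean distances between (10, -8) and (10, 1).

L1 = |10 - 10| + |-8 - 1| = 0 + 9 = 9
L2 = √(0² + 9²) = √81 = 9
L1 ≥ L2 always (equality iff movement is along one axis); L1 = L2 here (movement is along a single axis).
Ratio L1/L2 = 9/9 = 1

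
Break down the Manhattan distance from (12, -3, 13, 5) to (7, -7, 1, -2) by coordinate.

Σ|x_i - y_i| = |12 - 7| + |-3 - (-7)| + |13 - 1| + |5 - (-2)| = 5 + 4 + 12 + 7 = 28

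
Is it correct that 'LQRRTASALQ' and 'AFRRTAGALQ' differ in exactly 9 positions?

Differing positions: 1, 2, 7. Hamming distance = 3, so the claim that d_H = 9 is false.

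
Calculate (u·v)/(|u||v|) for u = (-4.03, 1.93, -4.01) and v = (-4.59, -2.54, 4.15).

With u = (-4.03, 1.93, -4.01), v = (-4.59, -2.54, 4.15):
u·v = (-4.03)·(-4.59) + 1.93·(-2.54) + (-4.01)·4.15 = 18.4977 + (-4.9022) + (-16.6415) = -3.046.
|u| = √((-4.03)² + 1.93² + (-4.01)²) = √(16.2409 + 3.7249 + 16.0801) = √36.0459, |v| = √((-4.59)² + (-2.54)² + 4.15²) = √(21.0681 + 6.4516 + 17.2225) = √44.7422.
cos θ = (u·v)/(|u||v|) = -3.046/(√36.0459·√44.7422) ≈ -0.0758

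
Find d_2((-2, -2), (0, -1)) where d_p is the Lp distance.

(Σ|x_i - y_i|^2)^(1/2) = (|-2 - 0|^2 + |-2 - (-1)|^2)^(1/2)
= (2^2 + 1^2)^(1/2) = (4 + 1)^(1/2) = (5)^(1/2) ≈ 2.2361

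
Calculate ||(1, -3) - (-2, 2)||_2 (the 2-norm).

(Σ|x_i - y_i|^2)^(1/2) = (|1 - (-2)|^2 + |-3 - 2|^2)^(1/2)
= (3^2 + 5^2)^(1/2) = (9 + 25)^(1/2) = (34)^(1/2) ≈ 5.831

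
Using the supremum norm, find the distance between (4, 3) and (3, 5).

max(|x_i - y_i|) = max(|4 - 3|, |3 - 5|) = max(1, 2) = 2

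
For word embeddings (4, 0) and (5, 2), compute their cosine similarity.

With u = (4, 0), v = (5, 2):
u·v = 4·5 + 0·2 = 20 + 0 = 20.
|u| = √(4² + 0²) = √16, |v| = √(5² + 2²) = √29, so |u||v| = √(16·29) = √464.
cos θ = (u·v)/(|u||v|) = 20/√464 ≈ 0.9285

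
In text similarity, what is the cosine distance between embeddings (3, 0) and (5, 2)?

With u = (3, 0), v = (5, 2):
u·v = 3·5 + 0·2 = 15 + 0 = 15.
|u| = √(3² + 0²) = √9, |v| = √(5² + 2²) = √29, so |u||v| = √(9·29) = √261.
cos θ = (u·v)/(|u||v|) = 15/√261 ≈ 0.9285
Cosine distance = 1 - cos θ ≈ 1 - 0.9285 = 0.0715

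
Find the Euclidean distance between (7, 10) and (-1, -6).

√(Σ(x_i - y_i)²) = √((7 - (-1))² + (10 - (-6))²)
= √(8² + 16²) = √(64 + 256) = √320 ≈ 17.8885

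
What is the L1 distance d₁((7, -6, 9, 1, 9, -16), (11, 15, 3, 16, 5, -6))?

Σ|x_i - y_i| = |7 - 11| + |-6 - 15| + |9 - 3| + |1 - 16| + |9 - 5| + |-16 - (-6)| = 4 + 21 + 6 + 15 + 4 + 10 = 60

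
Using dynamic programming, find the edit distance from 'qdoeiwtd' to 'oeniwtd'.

Let D[i][j] be the edit distance between the first i characters of 'qdoeiwtd' and the first j characters of 'oeniwtd', with D[i][0] = i, D[0][j] = j, and D[i][j] = D[i-1][j-1] if the characters match, else 1 + min(D[i-1][j], D[i][j-1], D[i-1][j-1]). Filling the table (rows: prefixes of 'qdoeiwtd', columns: prefixes of 'oeniwtd'):
     ε  o  e  n  i  w  t  d
  ε  0  1  2  3  4  5  6  7
  q  1  1  2  3  4  5  6  7
  d  2  2  2  3  4  5  6  6
  o  3  2  3  3  4  5  6  7
  e  4  3  2  3  4  5  6  7
  i  5  4  3  3  3  4  5  6
  w  6  5  4  4  4  3  4  5
  t  7  6  5  5  5  4  3  4
  d  8  7  6  6  6  5  4  3
The bottom-right entry gives D[8][7] = 3, so no sequence of fewer than 3 edits works. Backtracking through the table gives one optimal edit sequence (3 edits):
  qdoeiwtd → doeiwtd (del q @1)
  doeiwtd → oeiwtd (del d @1)
  oeiwtd → oeniwtd (ins n @3)
Edit distance = 3.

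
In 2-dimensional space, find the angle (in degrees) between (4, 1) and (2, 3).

With u = (4, 1), v = (2, 3):
u·v = 4·2 + 1·3 = 8 + 3 = 11.
|u| = √(4² + 1²) = √17, |v| = √(2² + 3²) = √13, so |u||v| = √(17·13) = √221.
cos θ = (u·v)/(|u||v|) = 11/√221 ≈ 0.73994
θ = arccos(0.73994) ≈ 42.27°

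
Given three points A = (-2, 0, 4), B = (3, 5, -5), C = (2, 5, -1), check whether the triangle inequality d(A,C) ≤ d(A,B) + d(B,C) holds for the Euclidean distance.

d(A,B) = √(5² + 5² + 9²) = √131 ≈ 11.4455, d(B,C) = √(1² + 0² + 4²) = √17 ≈ 4.1231, d(A,C) = √(4² + 5² + 5²) = √66 ≈ 8.124.
d(A,C) ≈ 8.124 ≤ 11.4455 + 4.1231 = 15.5686. Triangle inequality is satisfied.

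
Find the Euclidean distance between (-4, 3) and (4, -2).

√(Σ(x_i - y_i)²) = √((-4 - 4)² + (3 - (-2))²)
= √((-8)² + 5²) = √(64 + 25) = √89 ≈ 9.434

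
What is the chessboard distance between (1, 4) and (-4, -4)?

max(|x_i - y_i|) = max(|1 - (-4)|, |4 - (-4)|) = max(5, 8) = 8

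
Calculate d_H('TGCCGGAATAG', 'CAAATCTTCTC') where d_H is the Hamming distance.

Differing positions: 1, 2, 3, 4, 5, 6, 7, 8, 9, 10, 11. Hamming distance = 11.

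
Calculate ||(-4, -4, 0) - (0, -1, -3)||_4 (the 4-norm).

(Σ|x_i - y_i|^4)^(1/4) = (|-4 - 0|^4 + |-4 - (-1)|^4 + |0 - (-3)|^4)^(1/4)
= (4^4 + 3^4 + 3^4)^(1/4) = (256 + 81 + 81)^(1/4) = (418)^(1/4) ≈ 4.5216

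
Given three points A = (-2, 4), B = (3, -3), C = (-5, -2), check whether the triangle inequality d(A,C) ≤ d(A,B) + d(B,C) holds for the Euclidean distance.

d(A,B) = √(5² + 7²) = √74 ≈ 8.6023, d(B,C) = √(8² + 1²) = √65 ≈ 8.0623, d(A,C) = √(3² + 6²) = √45 ≈ 6.7082.
d(A,C) ≈ 6.7082 ≤ 8.6023 + 8.0623 = 16.6646. Triangle inequality is satisfied.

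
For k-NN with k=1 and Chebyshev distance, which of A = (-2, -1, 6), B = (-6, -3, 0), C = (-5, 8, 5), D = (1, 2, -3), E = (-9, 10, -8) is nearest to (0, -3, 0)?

Distances: d(A) = 6, d(B) = 6, d(C) = 11, d(D) = 5, d(E) = 13. Nearest: D = (1, 2, -3) with distance 5.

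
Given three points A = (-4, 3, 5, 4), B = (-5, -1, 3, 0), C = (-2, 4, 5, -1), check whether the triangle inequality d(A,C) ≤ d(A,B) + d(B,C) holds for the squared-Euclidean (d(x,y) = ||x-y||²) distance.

d(A,B) = 1² + 4² + 2² + 4² = 37, d(B,C) = 3² + 5² + 2² + 1² = 39, d(A,C) = 2² + 1² + 0² + 5² = 30.
d(A,C) = 30 ≤ 37 + 39 = 76. Triangle inequality is satisfied.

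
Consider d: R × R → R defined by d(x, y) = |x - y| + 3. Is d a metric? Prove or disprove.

No. d fails identity of indiscernibles (specifically d(x,x) = 0): d(3, 3) = |3 - 3| + 3 = 0 + 3 = 3 ≠ 0.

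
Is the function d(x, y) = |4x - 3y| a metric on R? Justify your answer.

No. d fails symmetry: d(7, 5) = |4·7 - 3·5| = |13| = 13, but d(5, 7) = |4·5 - 3·7| = |-1| = 1. Since 13 ≠ 1, d(x,y) ≠ d(y,x) in general.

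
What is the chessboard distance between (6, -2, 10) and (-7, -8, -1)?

max(|x_i - y_i|) = max(|6 - (-7)|, |-2 - (-8)|, |10 - (-1)|) = max(13, 6, 11) = 13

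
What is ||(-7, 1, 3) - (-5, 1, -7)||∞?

max(|x_i - y_i|) = max(|-7 - (-5)|, |1 - 1|, |3 - (-7)|) = max(2, 0, 10) = 10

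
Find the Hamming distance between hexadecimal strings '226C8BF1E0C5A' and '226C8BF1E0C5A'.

Differing positions: none. Hamming distance = 0.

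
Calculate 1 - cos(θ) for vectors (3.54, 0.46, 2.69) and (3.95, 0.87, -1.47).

With u = (3.54, 0.46, 2.69), v = (3.95, 0.87, -1.47):
u·v = 3.54·3.95 + 0.46·0.87 + 2.69·(-1.47) = 13.983 + 0.4002 + (-3.9543) = 10.4289.
|u| = √(3.54² + 0.46² + 2.69²) = √(12.5316 + 0.2116 + 7.2361) = √19.9793, |v| = √(3.95² + 0.87² + (-1.47)²) = √(15.6025 + 0.7569 + 2.1609) = √18.5203.
cos θ = (u·v)/(|u||v|) = 10.4289/(√19.9793·√18.5203) ≈ 0.5422
Cosine distance = 1 - cos θ ≈ 1 - 0.5422 = 0.4578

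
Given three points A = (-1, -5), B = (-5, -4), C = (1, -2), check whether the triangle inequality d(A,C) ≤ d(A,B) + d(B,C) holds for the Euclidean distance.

d(A,B) = √(4² + 1²) = √17 ≈ 4.1231, d(B,C) = √(6² + 2²) = √40 ≈ 6.3246, d(A,C) = √(2² + 3²) = √13 ≈ 3.6056.
d(A,C) ≈ 3.6056 ≤ 4.1231 + 6.3246 = 10.4477. Triangle inequality is satisfied.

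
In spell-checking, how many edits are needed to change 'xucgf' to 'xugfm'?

Let D[i][j] be the edit distance between the first i characters of 'xucgf' and the first j characters of 'xugfm', with D[i][0] = i, D[0][j] = j, and D[i][j] = D[i-1][j-1] if the characters match, else 1 + min(D[i-1][j], D[i][j-1], D[i-1][j-1]). Filling the table (rows: prefixes of 'xucgf', columns: prefixes of 'xugfm'):
     ε  x  u  g  f  m
  ε  0  1  2  3  4  5
  x  1  0  1  2  3  4
  u  2  1  0  1  2  3
  c  3  2  1  1  2  3
  g  4  3  2  1  2  3
  f  5  4  3  2  1  2
The bottom-right entry gives D[5][5] = 2, so no sequence of fewer than 2 edits works. Backtracking through the table gives one optimal edit sequence (2 edits):
  xucgf → xugf (del c @3)
  xugf → xugfm (ins m @5)
Edit distance = 2.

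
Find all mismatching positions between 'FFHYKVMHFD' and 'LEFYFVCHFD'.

Differing positions: 1, 2, 3, 5, 7. Hamming distance = 5.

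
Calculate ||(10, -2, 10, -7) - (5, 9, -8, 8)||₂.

√(Σ(x_i - y_i)²) = √((10 - 5)² + (-2 - 9)² + (10 - (-8))² + (-7 - 8)²)
= √(5² + (-11)² + 18² + (-15)²) = √(25 + 121 + 324 + 225) = √695 ≈ 26.3629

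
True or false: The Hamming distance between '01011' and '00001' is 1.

Differing positions: 2, 4. Hamming distance = 2, so the claim that d_H = 1 is false.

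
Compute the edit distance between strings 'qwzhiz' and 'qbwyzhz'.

Let D[i][j] be the edit distance between the first i characters of 'qwzhiz' and the first j characters of 'qbwyzhz', with D[i][0] = i, D[0][j] = j, and D[i][j] = D[i-1][j-1] if the characters match, else 1 + min(D[i-1][j], D[i][j-1], D[i-1][j-1]). Filling the table (rows: prefixes of 'qwzhiz', columns: prefixes of 'qbwyzhz'):
     ε  q  b  w  y  z  h  z
  ε  0  1  2  3  4  5  6  7
  q  1  0  1  2  3  4  5  6
  w  2  1  1  1  2  3  4  5
  z  3  2  2  2  2  2  3  4
  h  4  3  3  3  3  3  2  3
  i  5  4  4  4  4  4  3  3
  z  6  5  5  5  5  4  4  3
The bottom-right entry gives D[6][7] = 3, so no sequence of fewer than 3 edits works. Backtracking through the table gives one optimal edit sequence (3 edits):
  qwzhiz → qbwzhiz (ins b @2)
  qbwzhiz → qbwyzhiz (ins y @4)
  qbwyzhiz → qbwyzhz (del i @7)
Edit distance = 3.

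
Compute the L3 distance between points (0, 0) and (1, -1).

(Σ|x_i - y_i|^3)^(1/3) = (|0 - 1|^3 + |0 - (-1)|^3)^(1/3)
= (1^3 + 1^3)^(1/3) = (1 + 1)^(1/3) = (2)^(1/3) ≈ 1.2599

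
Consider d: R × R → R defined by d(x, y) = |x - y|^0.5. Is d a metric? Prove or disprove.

Yes. With 0 < p = 0.5 ≤ 1, d(x,y) = |x-y|^0.5 is a metric on R. Non-negativity and symmetry are immediate; |x-y|^0.5 = 0 ⟺ |x-y| = 0 ⟺ x = y. For the triangle inequality, the function t ↦ t^0.5 is subadditive on [0,∞) when p ≤ 1, so |x-z|^0.5 ≤ (|x-y| + |y-z|)^0.5 ≤ |x-y|^0.5 + |y-z|^0.5.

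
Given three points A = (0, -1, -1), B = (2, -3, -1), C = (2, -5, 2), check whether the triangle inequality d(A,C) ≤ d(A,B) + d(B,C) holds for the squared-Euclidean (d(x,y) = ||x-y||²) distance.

d(A,B) = 2² + 2² + 0² = 8, d(B,C) = 0² + 2² + 3² = 13, d(A,C) = 2² + 4² + 3² = 29.
d(A,C) = 29 > 8 + 13 = 21. Triangle inequality is VIOLATED. (Squared-Euclidean is not a metric — this is a counterexample.)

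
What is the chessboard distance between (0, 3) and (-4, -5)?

max(|x_i - y_i|) = max(|0 - (-4)|, |3 - (-5)|) = max(4, 8) = 8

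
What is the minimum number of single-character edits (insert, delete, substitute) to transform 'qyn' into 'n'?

Let D[i][j] be the edit distance between the first i characters of 'qyn' and the first j characters of 'n', with D[i][0] = i, D[0][j] = j, and D[i][j] = D[i-1][j-1] if the characters match, else 1 + min(D[i-1][j], D[i][j-1], D[i-1][j-1]). Filling the table (rows: prefixes of 'qyn', columns: prefixes of 'n'):
     ε  n
  ε  0  1
  q  1  1
  y  2  2
  n  3  2
The bottom-right entry gives D[3][1] = 2, so no sequence of fewer than 2 edits works. Backtracking through the table gives one optimal edit sequence (2 edits):
  qyn → yn (del q @1)
  yn → n (del y @1)
Edit distance = 2.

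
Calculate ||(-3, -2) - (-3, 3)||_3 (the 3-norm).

(Σ|x_i - y_i|^3)^(1/3) = (|-3 - (-3)|^3 + |-2 - 3|^3)^(1/3)
= (0^3 + 5^3)^(1/3) = (0 + 125)^(1/3) = (125)^(1/3) = 5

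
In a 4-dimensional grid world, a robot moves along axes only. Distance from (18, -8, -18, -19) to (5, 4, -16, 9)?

Σ|x_i - y_i| = |18 - 5| + |-8 - 4| + |-18 - (-16)| + |-19 - 9| = 13 + 12 + 2 + 28 = 55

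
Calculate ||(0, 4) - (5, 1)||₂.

√(Σ(x_i - y_i)²) = √((0 - 5)² + (4 - 1)²)
= √((-5)² + 3²) = √(25 + 9) = √34 ≈ 5.831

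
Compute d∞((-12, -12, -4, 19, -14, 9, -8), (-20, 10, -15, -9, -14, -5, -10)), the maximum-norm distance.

max(|x_i - y_i|) = max(|-12 - (-20)|, |-12 - 10|, |-4 - (-15)|, |19 - (-9)|, |-14 - (-14)|, |9 - (-5)|, |-8 - (-10)|) = max(8, 22, 11, 28, 0, 14, 2) = 28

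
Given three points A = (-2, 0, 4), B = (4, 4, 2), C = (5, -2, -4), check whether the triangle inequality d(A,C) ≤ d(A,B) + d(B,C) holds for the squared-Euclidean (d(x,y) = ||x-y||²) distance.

d(A,B) = 6² + 4² + 2² = 56, d(B,C) = 1² + 6² + 6² = 73, d(A,C) = 7² + 2² + 8² = 117.
d(A,C) = 117 ≤ 56 + 73 = 129. Triangle inequality is satisfied.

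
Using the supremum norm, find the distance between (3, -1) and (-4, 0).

max(|x_i - y_i|) = max(|3 - (-4)|, |-1 - 0|) = max(7, 1) = 7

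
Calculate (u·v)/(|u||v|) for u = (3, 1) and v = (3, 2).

With u = (3, 1), v = (3, 2):
u·v = 3·3 + 1·2 = 9 + 2 = 11.
|u| = √(3² + 1²) = √10, |v| = √(3² + 2²) = √13, so |u||v| = √(10·13) = √130.
cos θ = (u·v)/(|u||v|) = 11/√130 ≈ 0.9648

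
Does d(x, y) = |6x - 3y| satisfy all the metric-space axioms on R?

No. d fails symmetry: d(6, 7) = |6·6 - 3·7| = |15| = 15, but d(7, 6) = |6·7 - 3·6| = |24| = 24. Since 15 ≠ 24, d(x,y) ≠ d(y,x) in general.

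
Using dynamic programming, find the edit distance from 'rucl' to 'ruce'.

Let D[i][j] be the edit distance between the first i characters of 'rucl' and the first j characters of 'ruce', with D[i][0] = i, D[0][j] = j, and D[i][j] = D[i-1][j-1] if the characters match, else 1 + min(D[i-1][j], D[i][j-1], D[i-1][j-1]). Filling the table (rows: prefixes of 'rucl', columns: prefixes of 'ruce'):
     ε  r  u  c  e
  ε  0  1  2  3  4
  r  1  0  1  2  3
  u  2  1  0  1  2
  c  3  2  1  0  1
  l  4  3  2  1  1
The bottom-right entry gives D[4][4] = 1, so no sequence of fewer than 1 edit works. Backtracking through the table gives one optimal edit sequence (1 edit):
  rucl → ruce (sub l→e @4)
Edit distance = 1.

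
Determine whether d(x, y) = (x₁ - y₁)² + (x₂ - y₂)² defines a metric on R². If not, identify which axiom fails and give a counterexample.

No. The squared Euclidean distance fails the triangle inequality. Counterexample: x = (0, 0), y = (1, 1), z = (2, 2). d(x,z) = 2² + 2² = 8, but d(x,y) + d(y,z) = (1² + 1²) + (1² + 1²) = 2 + 2 = 4. Since 8 > 4, the triangle inequality is violated. (Note: √d, the ordinary Euclidean distance, IS a metric.)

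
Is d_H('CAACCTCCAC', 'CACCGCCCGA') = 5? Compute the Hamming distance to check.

Differing positions: 3, 5, 6, 9, 10. Hamming distance = 5, so the claim is true.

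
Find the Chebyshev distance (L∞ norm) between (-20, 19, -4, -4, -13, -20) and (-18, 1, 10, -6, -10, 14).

max(|x_i - y_i|) = max(|-20 - (-18)|, |19 - 1|, |-4 - 10|, |-4 - (-6)|, |-13 - (-10)|, |-20 - 14|) = max(2, 18, 14, 2, 3, 34) = 34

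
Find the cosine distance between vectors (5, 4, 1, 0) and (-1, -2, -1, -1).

With u = (5, 4, 1, 0), v = (-1, -2, -1, -1):
u·v = 5·(-1) + 4·(-2) + 1·(-1) + 0·(-1) = (-5) + (-8) + (-1) + 0 = -14.
|u| = √(5² + 4² + 1² + 0²) = √42, |v| = √((-1)² + (-2)² + (-1)² + (-1)²) = √7, so |u||v| = √(42·7) = √294.
cos θ = (u·v)/(|u||v|) = -14/√294 ≈ -0.8165
Cosine distance = 1 - cos θ ≈ 1 - (-0.8165) = 1.8165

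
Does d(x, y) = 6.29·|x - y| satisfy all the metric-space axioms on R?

Yes. Since |x - y| is a metric on R and 6.29 > 0, the positive scalar multiple 6.29·|x - y| is also a metric: scaling by a positive constant preserves non-negativity, identity (d=0 ⟺ |x-y|=0 ⟺ x=y), symmetry, and the triangle inequality.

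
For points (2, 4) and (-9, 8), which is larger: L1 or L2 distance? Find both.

L1 = |2 - (-9)| + |4 - 8| = 11 + 4 = 15
L2 = √(11² + 4²) = √137 ≈ 11.7047
L1 ≥ L2 always (equality iff movement is along one axis); L1 > L2 here.
Ratio L1/L2 = 15/√137 ≈ 1.2815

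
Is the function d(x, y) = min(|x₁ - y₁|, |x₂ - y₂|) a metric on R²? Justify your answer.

No. d fails identity of indiscernibles: take x = (4, 0) and y = (4, 8). Then d(x,y) = min(|4 - 4|, |0 - 8|) = min(0, 8) = 0, yet x ≠ y.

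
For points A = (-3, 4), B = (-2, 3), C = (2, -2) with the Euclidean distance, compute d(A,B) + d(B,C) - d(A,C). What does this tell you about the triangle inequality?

d(A,B) = √(1² + 1²) = √2 ≈ 1.4142, d(B,C) = √(4² + 5²) = √41 ≈ 6.4031, d(A,C) = √(5² + 6²) = √61 ≈ 7.8102.
d(A,B) + d(B,C) - d(A,C) = 1.4142 + 6.4031 - 7.8102 = 7.8173 - 7.8102 = 0.0071 (to 4 decimal places). This is ≥ 0, so the triangle inequality holds for these points.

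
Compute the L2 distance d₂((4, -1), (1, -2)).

√(Σ(x_i - y_i)²) = √((4 - 1)² + (-1 - (-2))²)
= √(3² + 1²) = √(9 + 1) = √10 ≈ 3.1623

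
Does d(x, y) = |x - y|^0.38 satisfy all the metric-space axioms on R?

Yes. With 0 < p = 0.38 ≤ 1, d(x,y) = |x-y|^0.38 is a metric on R. Non-negativity and symmetry are immediate; |x-y|^0.38 = 0 ⟺ |x-y| = 0 ⟺ x = y. For the triangle inequality, the function t ↦ t^0.38 is subadditive on [0,∞) when p ≤ 1, so |x-z|^0.38 ≤ (|x-y| + |y-z|)^0.38 ≤ |x-y|^0.38 + |y-z|^0.38.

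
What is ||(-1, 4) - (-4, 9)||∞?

max(|x_i - y_i|) = max(|-1 - (-4)|, |4 - 9|) = max(3, 5) = 5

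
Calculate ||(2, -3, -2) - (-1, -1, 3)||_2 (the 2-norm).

(Σ|x_i - y_i|^2)^(1/2) = (|2 - (-1)|^2 + |-3 - (-1)|^2 + |-2 - 3|^2)^(1/2)
= (3^2 + 2^2 + 5^2)^(1/2) = (9 + 4 + 25)^(1/2) = (38)^(1/2) ≈ 6.1644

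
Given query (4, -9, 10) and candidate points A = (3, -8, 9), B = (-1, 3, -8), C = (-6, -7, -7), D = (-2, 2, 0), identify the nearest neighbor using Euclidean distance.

Distances: d(A) ≈ 1.7321, d(B) ≈ 22.2036, d(C) ≈ 19.8242, d(D) ≈ 16.0312. Nearest: A = (3, -8, 9) with distance 1.7321.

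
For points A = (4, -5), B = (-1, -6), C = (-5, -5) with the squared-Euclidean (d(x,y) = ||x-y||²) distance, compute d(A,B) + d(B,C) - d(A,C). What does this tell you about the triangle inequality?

d(A,B) = 5² + 1² = 26, d(B,C) = 4² + 1² = 17, d(A,C) = 9² + 0² = 81.
d(A,B) + d(B,C) - d(A,C) = 26 + 17 - 81 = 43 - 81 = -38. This is < 0, so the triangle inequality FAILS for these points (squared-Euclidean is not a metric).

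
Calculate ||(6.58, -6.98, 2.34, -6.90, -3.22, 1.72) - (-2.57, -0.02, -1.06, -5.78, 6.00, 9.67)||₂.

√(Σ(x_i - y_i)²) = √((6.58 - (-2.57))² + (-6.98 - (-0.02))² + (2.34 - (-1.06))² + (-6.9 - (-5.78))² + (-3.22 - 6)² + (1.72 - 9.67)²)
= √(9.15² + (-6.96)² + 3.4² + (-1.12)² + (-9.22)² + (-7.95)²) = √(83.7225 + 48.4416 + 11.56 + 1.2544 + 85.0084 + 63.2025) = √293.1894 ≈ 17.1228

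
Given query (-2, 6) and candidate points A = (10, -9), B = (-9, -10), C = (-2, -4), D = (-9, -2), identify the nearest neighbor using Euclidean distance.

Distances: d(A) ≈ 19.2094, d(B) ≈ 17.4642, d(C) = 10, d(D) ≈ 10.6301. Nearest: C = (-2, -4) with distance 10.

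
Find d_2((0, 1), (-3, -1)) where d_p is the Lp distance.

(Σ|x_i - y_i|^2)^(1/2) = (|0 - (-3)|^2 + |1 - (-1)|^2)^(1/2)
= (3^2 + 2^2)^(1/2) = (9 + 4)^(1/2) = (13)^(1/2) ≈ 3.6056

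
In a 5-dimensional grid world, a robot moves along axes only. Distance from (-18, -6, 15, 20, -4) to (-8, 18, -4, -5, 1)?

Σ|x_i - y_i| = |-18 - (-8)| + |-6 - 18| + |15 - (-4)| + |20 - (-5)| + |-4 - 1| = 10 + 24 + 19 + 25 + 5 = 83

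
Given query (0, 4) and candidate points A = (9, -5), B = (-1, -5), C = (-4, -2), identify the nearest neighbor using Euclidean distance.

Distances: d(A) ≈ 12.7279, d(B) ≈ 9.0554, d(C) ≈ 7.2111. Nearest: C = (-4, -2) with distance 7.2111.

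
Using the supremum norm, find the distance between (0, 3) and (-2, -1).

max(|x_i - y_i|) = max(|0 - (-2)|, |3 - (-1)|) = max(2, 4) = 4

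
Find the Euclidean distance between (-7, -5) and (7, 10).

√(Σ(x_i - y_i)²) = √((-7 - 7)² + (-5 - 10)²)
= √((-14)² + (-15)²) = √(196 + 225) = √421 ≈ 20.5183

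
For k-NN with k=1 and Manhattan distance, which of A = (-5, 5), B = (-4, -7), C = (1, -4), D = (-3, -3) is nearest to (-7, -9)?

Distances: d(A) = 16, d(B) = 5, d(C) = 13, d(D) = 10. Nearest: B = (-4, -7) with distance 5.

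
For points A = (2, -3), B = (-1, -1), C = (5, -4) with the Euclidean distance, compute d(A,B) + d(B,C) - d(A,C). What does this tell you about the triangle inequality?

d(A,B) = √(3² + 2²) = √13 ≈ 3.6056, d(B,C) = √(6² + 3²) = √45 ≈ 6.7082, d(A,C) = √(3² + 1²) = √10 ≈ 3.1623.
d(A,B) + d(B,C) - d(A,C) = 3.6056 + 6.7082 - 3.1623 = 10.3138 - 3.1623 = 7.1515 (to 4 decimal places). This is ≥ 0, so the triangle inequality holds for these points.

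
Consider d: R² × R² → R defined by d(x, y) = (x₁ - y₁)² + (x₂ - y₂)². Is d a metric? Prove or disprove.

No. The squared Euclidean distance fails the triangle inequality. Counterexample: x = (0, 0), y = (1, 3), z = (2, 6). d(x,z) = 2² + 6² = 40, but d(x,y) + d(y,z) = (1² + 3²) + (1² + 3²) = 10 + 10 = 20. Since 40 > 20, the triangle inequality is violated. (Note: √d, the ordinary Euclidean distance, IS a metric.)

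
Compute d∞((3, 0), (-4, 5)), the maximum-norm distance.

max(|x_i - y_i|) = max(|3 - (-4)|, |0 - 5|) = max(7, 5) = 7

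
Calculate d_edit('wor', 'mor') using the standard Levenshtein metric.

Let D[i][j] be the edit distance between the first i characters of 'wor' and the first j characters of 'mor', with D[i][0] = i, D[0][j] = j, and D[i][j] = D[i-1][j-1] if the characters match, else 1 + min(D[i-1][j], D[i][j-1], D[i-1][j-1]). Filling the table (rows: prefixes of 'wor', columns: prefixes of 'mor'):
     ε  m  o  r
  ε  0  1  2  3
  w  1  1  2  3
  o  2  2  1  2
  r  3  3  2  1
The bottom-right entry gives D[3][3] = 1, so no sequence of fewer than 1 edit works. Backtracking through the table gives one optimal edit sequence (1 edit):
  wor → mor (sub w→m @1)
Edit distance = 1.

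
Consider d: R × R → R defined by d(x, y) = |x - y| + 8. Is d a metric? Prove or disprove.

No. d fails identity of indiscernibles (specifically d(x,x) = 0): d(-8, -8) = |-8 - (-8)| + 8 = 0 + 8 = 8 ≠ 0.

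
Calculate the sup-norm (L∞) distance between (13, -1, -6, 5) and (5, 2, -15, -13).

max(|x_i - y_i|) = max(|13 - 5|, |-1 - 2|, |-6 - (-15)|, |5 - (-13)|) = max(8, 3, 9, 18) = 18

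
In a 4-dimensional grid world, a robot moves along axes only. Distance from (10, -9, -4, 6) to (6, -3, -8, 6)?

Σ|x_i - y_i| = |10 - 6| + |-9 - (-3)| + |-4 - (-8)| + |6 - 6| = 4 + 6 + 4 + 0 = 14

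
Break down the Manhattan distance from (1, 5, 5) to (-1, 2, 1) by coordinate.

Σ|x_i - y_i| = |1 - (-1)| + |5 - 2| + |5 - 1| = 2 + 3 + 4 = 9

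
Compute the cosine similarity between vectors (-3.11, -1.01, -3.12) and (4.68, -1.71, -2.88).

With u = (-3.11, -1.01, -3.12), v = (4.68, -1.71, -2.88):
u·v = (-3.11)·4.68 + (-1.01)·(-1.71) + (-3.12)·(-2.88) = (-14.5548) + 1.7271 + 8.9856 = -3.8421.
|u| = √((-3.11)² + (-1.01)² + (-3.12)²) = √(9.6721 + 1.0201 + 9.7344) = √20.4266, |v| = √(4.68² + (-1.71)² + (-2.88)²) = √(21.9024 + 2.9241 + 8.2944) = √33.1209.
cos θ = (u·v)/(|u||v|) = -3.8421/(√20.4266·√33.1209) ≈ -0.1477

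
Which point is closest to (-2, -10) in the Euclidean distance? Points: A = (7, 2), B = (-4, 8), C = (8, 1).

Distances: d(A) = 15, d(B) ≈ 18.1108, d(C) ≈ 14.8661. Nearest: C = (8, 1) with distance 14.8661.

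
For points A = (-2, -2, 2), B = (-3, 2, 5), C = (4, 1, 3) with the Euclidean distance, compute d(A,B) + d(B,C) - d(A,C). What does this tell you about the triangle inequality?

d(A,B) = √(1² + 4² + 3²) = √26 ≈ 5.099, d(B,C) = √(7² + 1² + 2²) = √54 ≈ 7.3485, d(A,C) = √(6² + 3² + 1²) = √46 ≈ 6.7823.
d(A,B) + d(B,C) - d(A,C) = 5.099 + 7.3485 - 6.7823 = 12.4475 - 6.7823 = 5.6652 (to 4 decimal places). This is ≥ 0, so the triangle inequality holds for these points.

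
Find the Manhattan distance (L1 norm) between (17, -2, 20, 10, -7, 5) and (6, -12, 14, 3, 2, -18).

Σ|x_i - y_i| = |17 - 6| + |-2 - (-12)| + |20 - 14| + |10 - 3| + |-7 - 2| + |5 - (-18)| = 11 + 10 + 6 + 7 + 9 + 23 = 66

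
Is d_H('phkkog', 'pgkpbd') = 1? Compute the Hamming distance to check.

Differing positions: 2, 4, 5, 6. Hamming distance = 4, so the claim that d_H = 1 is false.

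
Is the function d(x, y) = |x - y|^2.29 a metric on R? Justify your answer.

No. d(x,y) = |x-y|^2.29 fails the triangle inequality since p = 2.29 > 1. Counterexample: x = -5, y = -2, z = 0. d(x,z) = |-5 - 0|^2.29 = 5^2.29 ≈ 39.8695, but d(x,y) + d(y,z) = 3^2.29 + 2^2.29 ≈ 12.3768 + 4.8906 = 17.2674. Since 39.8695 > 17.2674, the triangle inequality is violated.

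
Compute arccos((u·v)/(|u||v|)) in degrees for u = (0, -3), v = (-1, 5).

With u = (0, -3), v = (-1, 5):
u·v = 0·(-1) + (-3)·5 = 0 + (-15) = -15.
|u| = √(0² + (-3)²) = √9, |v| = √((-1)² + 5²) = √26, so |u||v| = √(9·26) = √234.
cos θ = (u·v)/(|u||v|) = -15/√234 ≈ -0.980581
θ = arccos(-0.980581) ≈ 168.69°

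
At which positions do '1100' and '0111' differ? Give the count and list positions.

Differing positions: 1, 3, 4. Hamming distance = 3.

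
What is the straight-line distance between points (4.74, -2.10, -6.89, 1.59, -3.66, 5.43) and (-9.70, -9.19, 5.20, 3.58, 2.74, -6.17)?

√(Σ(x_i - y_i)²) = √((4.74 - (-9.7))² + (-2.1 - (-9.19))² + (-6.89 - 5.2)² + (1.59 - 3.58)² + (-3.66 - 2.74)² + (5.43 - (-6.17))²)
= √(14.44² + 7.09² + (-12.09)² + (-1.99)² + (-6.4)² + 11.6²) = √(208.5136 + 50.2681 + 146.1681 + 3.9601 + 40.96 + 134.56) = √584.4299 ≈ 24.175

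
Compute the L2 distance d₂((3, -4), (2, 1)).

√(Σ(x_i - y_i)²) = √((3 - 2)² + (-4 - 1)²)
= √(1² + (-5)²) = √(1 + 25) = √26 ≈ 5.099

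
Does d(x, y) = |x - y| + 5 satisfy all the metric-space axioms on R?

No. d fails identity of indiscernibles (specifically d(x,x) = 0): d(0, 0) = |0 - 0| + 5 = 0 + 5 = 5 ≠ 0.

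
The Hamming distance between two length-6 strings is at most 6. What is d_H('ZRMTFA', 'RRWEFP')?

Differing positions: 1, 3, 4, 6. Hamming distance = 4. The maximum possible Hamming distance for length-6 strings is 6, so d_H/6 = 4/6 ≈ 0.6667.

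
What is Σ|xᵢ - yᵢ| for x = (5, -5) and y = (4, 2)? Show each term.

Σ|x_i - y_i| = |5 - 4| + |-5 - 2| = 1 + 7 = 8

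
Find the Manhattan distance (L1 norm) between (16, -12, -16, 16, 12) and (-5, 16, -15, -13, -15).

Σ|x_i - y_i| = |16 - (-5)| + |-12 - 16| + |-16 - (-15)| + |16 - (-13)| + |12 - (-15)| = 21 + 28 + 1 + 29 + 27 = 106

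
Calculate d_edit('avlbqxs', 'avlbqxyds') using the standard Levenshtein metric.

Let D[i][j] be the edit distance between the first i characters of 'avlbqxs' and the first j characters of 'avlbqxyds', with D[i][0] = i, D[0][j] = j, and D[i][j] = D[i-1][j-1] if the characters match, else 1 + min(D[i-1][j], D[i][j-1], D[i-1][j-1]). Filling the table (rows: prefixes of 'avlbqxs', columns: prefixes of 'avlbqxyds'):
     ε  a  v  l  b  q  x  y  d  s
  ε  0  1  2  3  4  5  6  7  8  9
  a  1  0  1  2  3  4  5  6  7  8
  v  2  1  0  1  2  3  4  5  6  7
  l  3  2  1  0  1  2  3  4  5  6
  b  4  3  2  1  0  1  2  3  4  5
  q  5  4  3  2  1  0  1  2  3  4
  x  6  5  4  3  2  1  0  1  2  3
  s  7  6  5  4  3  2  1  1  2  2
The bottom-right entry gives D[7][9] = 2, so no sequence of fewer than 2 edits works. Backtracking through the table gives one optimal edit sequence (2 edits):
  avlbqxs → avlbqxys (ins y @7)
  avlbqxys → avlbqxyds (ins d @8)
Edit distance = 2.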